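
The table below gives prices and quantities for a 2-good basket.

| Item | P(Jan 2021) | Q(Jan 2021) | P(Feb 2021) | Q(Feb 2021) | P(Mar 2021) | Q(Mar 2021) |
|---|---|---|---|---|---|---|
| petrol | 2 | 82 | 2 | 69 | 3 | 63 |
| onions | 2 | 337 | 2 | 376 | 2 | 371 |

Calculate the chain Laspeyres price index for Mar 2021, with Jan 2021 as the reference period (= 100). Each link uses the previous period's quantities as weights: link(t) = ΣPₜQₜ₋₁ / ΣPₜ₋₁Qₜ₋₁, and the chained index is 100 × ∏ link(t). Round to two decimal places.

107.75

Link Jan 2021→Feb 2021:
ΣP(Feb 2021)Q(Jan 2021) = 2×82 + 2×337 = 164 + 674 = 838
ΣP(Jan 2021)Q(Jan 2021) = 2×82 + 2×337 = 164 + 674 = 838
link = 838/838 = 1.000000
Link Feb 2021→Mar 2021:
ΣP(Mar 2021)Q(Feb 2021) = 3×69 + 2×376 = 207 + 752 = 959
ΣP(Feb 2021)Q(Feb 2021) = 2×69 + 2×376 = 138 + 752 = 890
link = 959/890 = 1.077528
Chained index = 100 × 1.000000 × 1.077528 = 107.7528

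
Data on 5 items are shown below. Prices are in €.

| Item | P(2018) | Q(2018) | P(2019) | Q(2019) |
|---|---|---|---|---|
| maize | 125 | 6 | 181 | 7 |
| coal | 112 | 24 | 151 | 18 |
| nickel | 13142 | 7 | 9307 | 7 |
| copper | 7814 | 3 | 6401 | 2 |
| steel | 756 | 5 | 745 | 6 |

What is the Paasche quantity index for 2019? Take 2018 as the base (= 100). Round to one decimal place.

93.1

Paasche quantity index uses current-period prices as weights.
ΣP(2019)·Q(2019) = 181×7 + 151×18 + 9307×7 + 6401×2 + 745×6 = 1267 + 2718 + 65149 + 12802 + 4470 = 86406
ΣP(2019)·Q(2018) = 181×6 + 151×24 + 9307×7 + 6401×3 + 745×5 = 1086 + 3624 + 65149 + 19203 + 3725 = 92787
Index = 86406 / 92787 × 100 = 93.1230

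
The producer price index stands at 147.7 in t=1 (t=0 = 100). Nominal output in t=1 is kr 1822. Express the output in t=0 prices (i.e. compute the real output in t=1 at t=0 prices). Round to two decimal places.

Real = Nominal ÷ (Index/100) = 1822 ÷ (147.7/100)
     = 1822 ÷ 1.477 = 1233.5816

1233.58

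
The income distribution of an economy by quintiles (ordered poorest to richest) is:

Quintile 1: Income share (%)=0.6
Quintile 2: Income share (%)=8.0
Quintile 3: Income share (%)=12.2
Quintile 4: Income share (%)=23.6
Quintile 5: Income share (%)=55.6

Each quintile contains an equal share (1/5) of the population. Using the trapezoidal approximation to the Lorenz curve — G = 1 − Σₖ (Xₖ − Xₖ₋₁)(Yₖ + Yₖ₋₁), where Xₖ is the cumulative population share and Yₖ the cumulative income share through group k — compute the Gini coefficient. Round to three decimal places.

Cumulative income shares Yₖ: 0.0060, 0.0860, 0.2080, 0.4440, 1.0000
Σ (Xₖ−Xₖ₋₁)(Yₖ+Yₖ₋₁) = (1/5)(0.0060+0.0000) + (1/5)(0.0860+0.0060) + (1/5)(0.2080+0.0860) + (1/5)(0.4440+0.2080) + (1/5)(1.0000+0.4440)
  = 0.0012 + 0.0184 + 0.0588 + 0.1304 + 0.2888 = 0.4976
G = 1 − 0.4976 = 0.5024

0.502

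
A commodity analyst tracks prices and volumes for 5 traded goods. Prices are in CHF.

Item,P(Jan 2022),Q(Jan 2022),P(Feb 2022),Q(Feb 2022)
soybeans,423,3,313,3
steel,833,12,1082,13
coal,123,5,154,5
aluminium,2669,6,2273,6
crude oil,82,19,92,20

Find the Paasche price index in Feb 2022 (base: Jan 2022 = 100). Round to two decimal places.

Paasche price index uses current-period quantities as weights.
ΣP(Feb 2022)·Q(Feb 2022) = 313×3 + 1082×13 + 154×5 + 2273×6 + 92×20 = 939 + 14066 + 770 + 13638 + 1840 = 31253
ΣP(Jan 2022)·Q(Feb 2022) = 423×3 + 833×13 + 123×5 + 2669×6 + 82×20 = 1269 + 10829 + 615 + 16014 + 1640 = 30367
Index = 31253 / 30367 × 100 = 102.9176

102.92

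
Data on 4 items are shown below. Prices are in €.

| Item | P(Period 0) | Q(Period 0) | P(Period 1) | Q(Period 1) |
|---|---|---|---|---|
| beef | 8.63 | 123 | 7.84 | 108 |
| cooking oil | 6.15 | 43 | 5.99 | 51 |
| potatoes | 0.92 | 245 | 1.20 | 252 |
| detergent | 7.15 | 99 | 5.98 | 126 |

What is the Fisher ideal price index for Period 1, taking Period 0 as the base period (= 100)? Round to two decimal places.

93.07

Laspeyres component (base-period weights):
ΣP(Period 1)Q(Period 0) = 7.84×123 + 5.99×43 + 1.20×245 + 5.98×99 = 964.32 + 257.57 + 294 + 592.02 = 2107.91
ΣP(Period 0)Q(Period 0) = 8.63×123 + 6.15×43 + 0.92×245 + 7.15×99 = 1061.49 + 264.45 + 225.4 + 707.85 = 2259.19
L = 2107.91 / 2259.19 × 100 = 93.3038
Paasche component (current-period weights):
ΣP(Period 1)Q(Period 1) = 7.84×108 + 5.99×51 + 1.20×252 + 5.98×126 = 846.72 + 305.49 + 302.4 + 753.48 = 2208.09
ΣP(Period 0)Q(Period 1) = 8.63×108 + 6.15×51 + 0.92×252 + 7.15×126 = 932.04 + 313.65 + 231.84 + 900.9 = 2378.43
P = 2208.09 / 2378.43 × 100 = 92.8381
Fisher = √(L × P) = √(93.3038 × 92.8381) = 93.0707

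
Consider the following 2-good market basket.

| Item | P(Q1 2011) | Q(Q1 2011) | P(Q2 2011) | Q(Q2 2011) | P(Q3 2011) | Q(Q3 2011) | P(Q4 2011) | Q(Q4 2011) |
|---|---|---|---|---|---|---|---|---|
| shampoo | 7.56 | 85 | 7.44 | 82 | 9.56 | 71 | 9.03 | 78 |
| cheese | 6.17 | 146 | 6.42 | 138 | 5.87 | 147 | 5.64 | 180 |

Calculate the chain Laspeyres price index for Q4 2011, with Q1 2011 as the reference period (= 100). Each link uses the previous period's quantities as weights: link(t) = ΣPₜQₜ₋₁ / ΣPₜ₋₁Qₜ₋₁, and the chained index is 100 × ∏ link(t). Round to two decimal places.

103.34

Link Q1 2011→Q2 2011:
ΣP(Q2 2011)Q(Q1 2011) = 7.44×85 + 6.42×146 = 632.4 + 937.32 = 1569.72
ΣP(Q1 2011)Q(Q1 2011) = 7.56×85 + 6.17×146 = 642.6 + 900.82 = 1543.42
link = 1569.72/1543.42 = 1.017040
Link Q2 2011→Q3 2011:
ΣP(Q3 2011)Q(Q2 2011) = 9.56×82 + 5.87×138 = 783.92 + 810.06 = 1593.98
ΣP(Q2 2011)Q(Q2 2011) = 7.44×82 + 6.42×138 = 610.08 + 885.96 = 1496.04
link = 1593.98/1496.04 = 1.065466
Link Q3 2011→Q4 2011:
ΣP(Q4 2011)Q(Q3 2011) = 9.03×71 + 5.64×147 = 641.13 + 829.08 = 1470.21
ΣP(Q3 2011)Q(Q3 2011) = 9.56×71 + 5.87×147 = 678.76 + 862.89 = 1541.65
link = 1470.21/1541.65 = 0.953660
Chained index = 100 × 1.017040 × 1.065466 × 0.953660 = 103.3407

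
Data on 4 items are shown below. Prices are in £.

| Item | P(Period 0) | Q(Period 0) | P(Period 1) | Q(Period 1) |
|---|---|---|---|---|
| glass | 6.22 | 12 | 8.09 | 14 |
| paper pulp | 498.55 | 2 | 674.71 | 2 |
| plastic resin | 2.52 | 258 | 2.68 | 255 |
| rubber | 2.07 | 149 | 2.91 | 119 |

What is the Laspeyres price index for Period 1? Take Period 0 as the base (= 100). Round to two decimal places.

Laspeyres price index uses base-period quantities as weights.
ΣP(Period 1)·Q(Period 0) = 8.09×12 + 674.71×2 + 2.68×258 + 2.91×149 = 97.08 + 1349.42 + 691.44 + 433.59 = 2571.53
ΣP(Period 0)·Q(Period 0) = 6.22×12 + 498.55×2 + 2.52×258 + 2.07×149 = 74.64 + 997.1 + 650.16 + 308.43 = 2030.33
Index = 2571.53 / 2030.33 × 100 = 126.6558

126.66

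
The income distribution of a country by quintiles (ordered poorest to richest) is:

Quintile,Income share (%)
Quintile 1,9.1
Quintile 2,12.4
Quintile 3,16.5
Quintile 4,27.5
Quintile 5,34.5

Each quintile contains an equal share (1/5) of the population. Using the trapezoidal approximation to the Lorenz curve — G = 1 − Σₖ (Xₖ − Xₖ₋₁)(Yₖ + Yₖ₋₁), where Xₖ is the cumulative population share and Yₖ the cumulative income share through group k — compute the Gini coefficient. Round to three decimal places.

Cumulative income shares Yₖ: 0.0910, 0.2150, 0.3800, 0.6550, 1.0000
Σ (Xₖ−Xₖ₋₁)(Yₖ+Yₖ₋₁) = (1/5)(0.0910+0.0000) + (1/5)(0.2150+0.0910) + (1/5)(0.3800+0.2150) + (1/5)(0.6550+0.3800) + (1/5)(1.0000+0.6550)
  = 0.0182 + 0.0612 + 0.1190 + 0.2070 + 0.3310 = 0.7364
G = 1 − 0.7364 = 0.2636

0.264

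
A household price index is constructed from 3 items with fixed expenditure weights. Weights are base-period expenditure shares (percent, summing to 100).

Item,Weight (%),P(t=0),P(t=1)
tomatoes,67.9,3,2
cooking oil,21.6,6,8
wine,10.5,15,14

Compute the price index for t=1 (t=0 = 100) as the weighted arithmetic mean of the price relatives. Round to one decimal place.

tomatoes: 67.9 × (2/3) = 67.9 × 0.666667 = 45.2667
cooking oil: 21.6 × (8/6) = 21.6 × 1.333333 = 28.8000
wine: 10.5 × (14/15) = 10.5 × 0.933333 = 9.8000
Index = Σ wᵢ·(p₁ᵢ/p₀ᵢ) = 45.2667 + 28.8000 + 9.8000 = 83.8667

83.9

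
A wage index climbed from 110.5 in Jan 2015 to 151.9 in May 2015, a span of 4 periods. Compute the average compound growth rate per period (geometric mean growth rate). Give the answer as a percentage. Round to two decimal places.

Growth factor = (151.9/110.5)^(1/4) = (1.374661)^(1/4) = 1.082802
Growth rate = 1.082802 − 1 = 0.082802 = 8.2802%

8.28%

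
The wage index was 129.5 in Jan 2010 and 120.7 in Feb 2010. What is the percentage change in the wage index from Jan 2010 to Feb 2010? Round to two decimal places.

Change = (120.7 − 129.5) / 129.5 × 100
       = -8.8 / 129.5 × 100 = -6.7954%

-6.80%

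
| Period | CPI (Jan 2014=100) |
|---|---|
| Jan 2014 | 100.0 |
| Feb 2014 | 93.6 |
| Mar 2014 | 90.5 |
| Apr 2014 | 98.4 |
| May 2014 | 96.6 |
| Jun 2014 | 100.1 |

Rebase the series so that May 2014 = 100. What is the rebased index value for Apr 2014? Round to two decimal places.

101.86

Rebased(Apr 2014) = 98.4 / 96.6 × 100 = 101.8634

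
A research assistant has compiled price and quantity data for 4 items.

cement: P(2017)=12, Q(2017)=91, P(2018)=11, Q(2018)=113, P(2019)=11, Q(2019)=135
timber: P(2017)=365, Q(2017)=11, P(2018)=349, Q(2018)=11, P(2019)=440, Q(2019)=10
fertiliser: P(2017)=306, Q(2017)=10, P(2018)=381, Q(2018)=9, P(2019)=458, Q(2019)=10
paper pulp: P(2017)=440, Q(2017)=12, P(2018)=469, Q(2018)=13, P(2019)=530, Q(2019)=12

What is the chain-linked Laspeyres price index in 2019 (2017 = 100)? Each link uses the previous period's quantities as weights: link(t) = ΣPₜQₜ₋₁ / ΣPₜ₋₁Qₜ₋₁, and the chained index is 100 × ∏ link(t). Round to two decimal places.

124.26

Link 2017→2018:
ΣP(2018)Q(2017) = 11×91 + 349×11 + 381×10 + 469×12 = 1001 + 3839 + 3810 + 5628 = 14278
ΣP(2017)Q(2017) = 12×91 + 365×11 + 306×10 + 440×12 = 1092 + 4015 + 3060 + 5280 = 13447
link = 14278/13447 = 1.061798
Link 2018→2019:
ΣP(2019)Q(2018) = 11×113 + 440×11 + 458×9 + 530×13 = 1243 + 4840 + 4122 + 6890 = 17095
ΣP(2018)Q(2018) = 11×113 + 349×11 + 381×9 + 469×13 = 1243 + 3839 + 3429 + 6097 = 14608
link = 17095/14608 = 1.170249
Chained index = 100 × 1.061798 × 1.170249 = 124.2568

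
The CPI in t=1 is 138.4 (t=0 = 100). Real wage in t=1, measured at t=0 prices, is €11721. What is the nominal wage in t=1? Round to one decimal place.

Nominal = Real × (Index/100) = 11721 × (138.4/100)
        = 11721 × 1.384 = 16221.8640

16221.9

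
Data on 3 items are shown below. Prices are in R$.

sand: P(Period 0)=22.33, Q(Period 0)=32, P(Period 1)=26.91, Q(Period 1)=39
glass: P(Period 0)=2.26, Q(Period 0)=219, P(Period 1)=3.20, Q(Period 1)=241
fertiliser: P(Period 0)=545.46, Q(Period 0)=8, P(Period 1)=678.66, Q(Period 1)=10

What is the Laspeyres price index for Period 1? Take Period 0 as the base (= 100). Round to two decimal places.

125.44

Laspeyres price index uses base-period quantities as weights.
ΣP(Period 1)·Q(Period 0) = 26.91×32 + 3.20×219 + 678.66×8 = 861.12 + 700.8 + 5429.28 = 6991.2
ΣP(Period 0)·Q(Period 0) = 22.33×32 + 2.26×219 + 545.46×8 = 714.56 + 494.94 + 4363.68 = 5573.18
Index = 6991.2 / 5573.18 × 100 = 125.4436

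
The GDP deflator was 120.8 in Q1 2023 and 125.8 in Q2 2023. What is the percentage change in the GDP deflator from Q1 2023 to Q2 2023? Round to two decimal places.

4.14%

Change = (125.8 − 120.8) / 120.8 × 100
       = 5.0 / 120.8 × 100 = 4.1391%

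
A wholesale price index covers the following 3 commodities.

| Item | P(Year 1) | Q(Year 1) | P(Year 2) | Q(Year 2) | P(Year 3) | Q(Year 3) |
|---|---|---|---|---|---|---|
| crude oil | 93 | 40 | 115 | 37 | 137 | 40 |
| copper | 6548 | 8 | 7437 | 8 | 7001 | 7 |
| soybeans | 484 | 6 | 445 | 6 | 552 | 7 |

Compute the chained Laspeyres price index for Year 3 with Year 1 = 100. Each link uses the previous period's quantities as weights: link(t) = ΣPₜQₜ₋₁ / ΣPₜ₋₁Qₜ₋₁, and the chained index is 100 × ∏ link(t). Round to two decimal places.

Link Year 1→Year 2:
ΣP(Year 2)Q(Year 1) = 115×40 + 7437×8 + 445×6 = 4600 + 59496 + 2670 = 66766
ΣP(Year 1)Q(Year 1) = 93×40 + 6548×8 + 484×6 = 3720 + 52384 + 2904 = 59008
link = 66766/59008 = 1.131474
Link Year 2→Year 3:
ΣP(Year 3)Q(Year 2) = 137×37 + 7001×8 + 552×6 = 5069 + 56008 + 3312 = 64389
ΣP(Year 2)Q(Year 2) = 115×37 + 7437×8 + 445×6 = 4255 + 59496 + 2670 = 66421
link = 64389/66421 = 0.969407
Chained index = 100 × 1.131474 × 0.969407 = 109.6859

109.69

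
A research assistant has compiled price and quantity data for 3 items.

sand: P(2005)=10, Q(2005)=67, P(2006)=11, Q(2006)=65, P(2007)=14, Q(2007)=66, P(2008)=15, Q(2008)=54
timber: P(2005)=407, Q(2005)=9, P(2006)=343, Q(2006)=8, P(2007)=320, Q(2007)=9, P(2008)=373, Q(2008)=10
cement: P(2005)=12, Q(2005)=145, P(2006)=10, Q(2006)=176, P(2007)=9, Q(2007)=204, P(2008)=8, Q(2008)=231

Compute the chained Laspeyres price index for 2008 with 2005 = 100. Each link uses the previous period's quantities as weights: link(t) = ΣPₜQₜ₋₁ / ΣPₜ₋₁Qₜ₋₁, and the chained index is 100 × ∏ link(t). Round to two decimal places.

89.15

Link 2005→2006:
ΣP(2006)Q(2005) = 11×67 + 343×9 + 10×145 = 737 + 3087 + 1450 = 5274
ΣP(2005)Q(2005) = 10×67 + 407×9 + 12×145 = 670 + 3663 + 1740 = 6073
link = 5274/6073 = 0.868434
Link 2006→2007:
ΣP(2007)Q(2006) = 14×65 + 320×8 + 9×176 = 910 + 2560 + 1584 = 5054
ΣP(2006)Q(2006) = 11×65 + 343×8 + 10×176 = 715 + 2744 + 1760 = 5219
link = 5054/5219 = 0.968385
Link 2007→2008:
ΣP(2008)Q(2007) = 15×66 + 373×9 + 8×204 = 990 + 3357 + 1632 = 5979
ΣP(2007)Q(2007) = 14×66 + 320×9 + 9×204 = 924 + 2880 + 1836 = 5640
link = 5979/5640 = 1.060106
Chained index = 100 × 0.868434 × 0.968385 × 1.060106 = 89.1526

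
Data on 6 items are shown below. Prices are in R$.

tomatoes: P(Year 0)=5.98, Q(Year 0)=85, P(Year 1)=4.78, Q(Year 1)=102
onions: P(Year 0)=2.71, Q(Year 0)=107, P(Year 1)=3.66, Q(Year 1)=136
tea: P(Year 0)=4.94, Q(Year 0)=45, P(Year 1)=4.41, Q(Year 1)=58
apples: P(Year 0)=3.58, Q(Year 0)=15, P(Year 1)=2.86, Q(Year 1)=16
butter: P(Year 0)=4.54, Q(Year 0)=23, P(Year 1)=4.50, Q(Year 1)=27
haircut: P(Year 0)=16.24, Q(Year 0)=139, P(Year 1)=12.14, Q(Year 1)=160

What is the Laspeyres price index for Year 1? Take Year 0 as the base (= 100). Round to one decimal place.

82.4

Laspeyres price index uses base-period quantities as weights.
ΣP(Year 1)·Q(Year 0) = 4.78×85 + 3.66×107 + 4.41×45 + 2.86×15 + 4.50×23 + 12.14×139 = 406.3 + 391.62 + 198.45 + 42.9 + 103.5 + 1687.46 = 2830.23
ΣP(Year 0)·Q(Year 0) = 5.98×85 + 2.71×107 + 4.94×45 + 3.58×15 + 4.54×23 + 16.24×139 = 508.3 + 289.97 + 222.3 + 53.7 + 104.42 + 2257.36 = 3436.05
Index = 2830.23 / 3436.05 × 100 = 82.3687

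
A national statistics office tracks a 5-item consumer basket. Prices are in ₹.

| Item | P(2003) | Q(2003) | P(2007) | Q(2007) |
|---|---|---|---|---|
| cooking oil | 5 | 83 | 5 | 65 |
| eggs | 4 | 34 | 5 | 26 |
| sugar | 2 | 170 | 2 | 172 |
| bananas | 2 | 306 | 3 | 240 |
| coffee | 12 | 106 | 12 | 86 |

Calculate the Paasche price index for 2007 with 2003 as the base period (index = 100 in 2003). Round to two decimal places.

111.64

Paasche price index uses current-period quantities as weights.
ΣP(2007)·Q(2007) = 5×65 + 5×26 + 2×172 + 3×240 + 12×86 = 325 + 130 + 344 + 720 + 1032 = 2551
ΣP(2003)·Q(2007) = 5×65 + 4×26 + 2×172 + 2×240 + 12×86 = 325 + 104 + 344 + 480 + 1032 = 2285
Index = 2551 / 2285 × 100 = 111.6411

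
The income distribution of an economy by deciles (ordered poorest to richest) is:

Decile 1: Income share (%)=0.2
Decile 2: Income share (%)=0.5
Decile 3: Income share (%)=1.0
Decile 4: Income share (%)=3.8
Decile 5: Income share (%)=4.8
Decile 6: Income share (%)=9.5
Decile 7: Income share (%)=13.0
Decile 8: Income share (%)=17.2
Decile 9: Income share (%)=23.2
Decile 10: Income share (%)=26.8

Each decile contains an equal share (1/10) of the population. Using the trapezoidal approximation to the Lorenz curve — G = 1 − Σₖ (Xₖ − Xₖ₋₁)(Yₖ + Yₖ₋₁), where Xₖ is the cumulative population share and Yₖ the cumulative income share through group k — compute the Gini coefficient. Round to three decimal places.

Cumulative income shares Yₖ: 0.0020, 0.0070, 0.0170, 0.0550, 0.1030, 0.1980, 0.3280, 0.5000, 0.7320, 1.0000
Σ (Xₖ−Xₖ₋₁)(Yₖ+Yₖ₋₁) = (1/10)(0.0020+0.0000) + (1/10)(0.0070+0.0020) + (1/10)(0.0170+0.0070) + (1/10)(0.0550+0.0170) + (1/10)(0.1030+0.0550) + (1/10)(0.1980+0.1030) + (1/10)(0.3280+0.1980) + (1/10)(0.5000+0.3280) + (1/10)(0.7320+0.5000) + (1/10)(1.0000+0.7320)
  = 0.0002 + 0.0009 + 0.0024 + 0.0072 + 0.0158 + 0.0301 + 0.0526 + 0.0828 + 0.1232 + 0.1732 = 0.4884
G = 1 − 0.4884 = 0.5116

0.512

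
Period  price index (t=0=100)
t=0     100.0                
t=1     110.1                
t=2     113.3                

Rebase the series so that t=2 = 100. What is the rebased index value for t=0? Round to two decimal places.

Rebased(t=0) = 100.0 / 113.3 × 100 = 88.2613

88.26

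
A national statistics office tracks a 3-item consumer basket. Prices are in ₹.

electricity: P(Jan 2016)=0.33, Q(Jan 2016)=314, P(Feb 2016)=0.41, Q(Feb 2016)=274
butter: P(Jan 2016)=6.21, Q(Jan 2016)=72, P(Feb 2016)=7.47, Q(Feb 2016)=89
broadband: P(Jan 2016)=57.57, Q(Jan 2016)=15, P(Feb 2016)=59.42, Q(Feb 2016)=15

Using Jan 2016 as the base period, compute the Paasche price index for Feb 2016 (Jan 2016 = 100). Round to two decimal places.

Paasche price index uses current-period quantities as weights.
ΣP(Feb 2016)·Q(Feb 2016) = 0.41×274 + 7.47×89 + 59.42×15 = 112.34 + 664.83 + 891.3 = 1668.47
ΣP(Jan 2016)·Q(Feb 2016) = 0.33×274 + 6.21×89 + 57.57×15 = 90.42 + 552.69 + 863.55 = 1506.66
Index = 1668.47 / 1506.66 × 100 = 110.7396

110.74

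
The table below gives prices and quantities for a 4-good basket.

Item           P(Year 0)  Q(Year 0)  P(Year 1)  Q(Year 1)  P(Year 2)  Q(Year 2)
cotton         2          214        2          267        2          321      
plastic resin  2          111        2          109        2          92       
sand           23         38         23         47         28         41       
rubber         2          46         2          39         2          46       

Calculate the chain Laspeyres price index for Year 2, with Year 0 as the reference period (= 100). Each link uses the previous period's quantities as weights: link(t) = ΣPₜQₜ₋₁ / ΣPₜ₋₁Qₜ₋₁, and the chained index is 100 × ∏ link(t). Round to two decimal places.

112.30

Link Year 0→Year 1:
ΣP(Year 1)Q(Year 0) = 2×214 + 2×111 + 23×38 + 2×46 = 428 + 222 + 874 + 92 = 1616
ΣP(Year 0)Q(Year 0) = 2×214 + 2×111 + 23×38 + 2×46 = 428 + 222 + 874 + 92 = 1616
link = 1616/1616 = 1.000000
Link Year 1→Year 2:
ΣP(Year 2)Q(Year 1) = 2×267 + 2×109 + 28×47 + 2×39 = 534 + 218 + 1316 + 78 = 2146
ΣP(Year 1)Q(Year 1) = 2×267 + 2×109 + 23×47 + 2×39 = 534 + 218 + 1081 + 78 = 1911
link = 2146/1911 = 1.122972
Chained index = 100 × 1.000000 × 1.122972 = 112.2972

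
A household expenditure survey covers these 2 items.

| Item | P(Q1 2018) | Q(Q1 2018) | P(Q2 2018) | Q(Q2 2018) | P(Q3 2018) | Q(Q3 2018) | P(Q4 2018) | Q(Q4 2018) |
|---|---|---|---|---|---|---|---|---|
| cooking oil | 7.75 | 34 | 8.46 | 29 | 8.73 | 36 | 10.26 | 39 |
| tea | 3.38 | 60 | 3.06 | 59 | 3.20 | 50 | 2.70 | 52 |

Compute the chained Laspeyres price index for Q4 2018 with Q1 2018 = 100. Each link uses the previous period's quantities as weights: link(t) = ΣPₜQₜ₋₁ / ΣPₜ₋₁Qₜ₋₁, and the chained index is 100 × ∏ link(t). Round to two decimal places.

111.53

Link Q1 2018→Q2 2018:
ΣP(Q2 2018)Q(Q1 2018) = 8.46×34 + 3.06×60 = 287.64 + 183.6 = 471.24
ΣP(Q1 2018)Q(Q1 2018) = 7.75×34 + 3.38×60 = 263.5 + 202.8 = 466.3
link = 471.24/466.3 = 1.010594
Link Q2 2018→Q3 2018:
ΣP(Q3 2018)Q(Q2 2018) = 8.73×29 + 3.20×59 = 253.17 + 188.8 = 441.97
ΣP(Q2 2018)Q(Q2 2018) = 8.46×29 + 3.06×59 = 245.34 + 180.54 = 425.88
link = 441.97/425.88 = 1.037781
Link Q3 2018→Q4 2018:
ΣP(Q4 2018)Q(Q3 2018) = 10.26×36 + 2.70×50 = 369.36 + 135 = 504.36
ΣP(Q3 2018)Q(Q3 2018) = 8.73×36 + 3.20×50 = 314.28 + 160 = 474.28
link = 504.36/474.28 = 1.063422
Chained index = 100 × 1.010594 × 1.037781 × 1.063422 = 111.5291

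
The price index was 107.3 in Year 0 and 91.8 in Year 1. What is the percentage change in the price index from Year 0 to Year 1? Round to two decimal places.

-14.45%

Change = (91.8 − 107.3) / 107.3 × 100
       = -15.5 / 107.3 × 100 = -14.4455%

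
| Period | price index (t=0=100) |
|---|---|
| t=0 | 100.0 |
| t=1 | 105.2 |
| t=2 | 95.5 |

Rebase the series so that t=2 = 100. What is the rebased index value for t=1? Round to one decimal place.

110.2

Rebased(t=1) = 105.2 / 95.5 × 100 = 110.1571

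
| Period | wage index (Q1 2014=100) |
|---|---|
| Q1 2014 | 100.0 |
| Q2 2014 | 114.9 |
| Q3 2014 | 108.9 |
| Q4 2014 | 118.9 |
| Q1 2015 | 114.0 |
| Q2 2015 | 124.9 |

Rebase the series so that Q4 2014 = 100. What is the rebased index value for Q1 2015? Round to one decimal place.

Rebased(Q1 2015) = 114.0 / 118.9 × 100 = 95.8789

95.9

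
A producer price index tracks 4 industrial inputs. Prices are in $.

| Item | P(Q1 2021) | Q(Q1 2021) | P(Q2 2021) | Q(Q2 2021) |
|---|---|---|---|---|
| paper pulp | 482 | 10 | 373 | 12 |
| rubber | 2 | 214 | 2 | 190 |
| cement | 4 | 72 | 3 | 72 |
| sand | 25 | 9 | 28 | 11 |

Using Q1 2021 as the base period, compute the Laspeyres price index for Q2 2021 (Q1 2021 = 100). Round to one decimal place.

80.3

Laspeyres price index uses base-period quantities as weights.
ΣP(Q2 2021)·Q(Q1 2021) = 373×10 + 2×214 + 3×72 + 28×9 = 3730 + 428 + 216 + 252 = 4626
ΣP(Q1 2021)·Q(Q1 2021) = 482×10 + 2×214 + 4×72 + 25×9 = 4820 + 428 + 288 + 225 = 5761
Index = 4626 / 5761 × 100 = 80.2986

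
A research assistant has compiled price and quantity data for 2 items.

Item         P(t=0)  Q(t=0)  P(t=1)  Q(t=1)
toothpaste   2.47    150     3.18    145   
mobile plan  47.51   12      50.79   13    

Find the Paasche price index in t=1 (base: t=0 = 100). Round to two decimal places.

114.92

Paasche price index uses current-period quantities as weights.
ΣP(t=1)·Q(t=1) = 3.18×145 + 50.79×13 = 461.1 + 660.27 = 1121.37
ΣP(t=0)·Q(t=1) = 2.47×145 + 47.51×13 = 358.15 + 617.63 = 975.78
Index = 1121.37 / 975.78 × 100 = 114.9204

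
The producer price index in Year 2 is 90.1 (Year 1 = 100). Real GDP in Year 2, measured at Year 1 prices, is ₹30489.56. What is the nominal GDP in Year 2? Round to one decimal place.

Nominal = Real × (Index/100) = 30489.56 × (90.1/100)
        = 30489.56 × 0.901 = 27471.0936

27471.1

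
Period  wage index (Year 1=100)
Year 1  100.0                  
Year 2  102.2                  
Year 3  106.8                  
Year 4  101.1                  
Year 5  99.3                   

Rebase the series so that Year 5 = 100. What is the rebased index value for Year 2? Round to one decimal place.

102.9

Rebased(Year 2) = 102.2 / 99.3 × 100 = 102.9204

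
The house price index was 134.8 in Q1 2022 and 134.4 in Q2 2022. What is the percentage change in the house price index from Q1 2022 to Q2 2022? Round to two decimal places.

Change = (134.4 − 134.8) / 134.8 × 100
       = -0.4 / 134.8 × 100 = -0.2967%

-0.30%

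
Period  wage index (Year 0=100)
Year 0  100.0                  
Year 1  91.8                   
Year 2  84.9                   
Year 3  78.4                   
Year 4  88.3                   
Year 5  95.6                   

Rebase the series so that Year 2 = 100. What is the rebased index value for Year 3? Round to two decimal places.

92.34

Rebased(Year 3) = 78.4 / 84.9 × 100 = 92.3439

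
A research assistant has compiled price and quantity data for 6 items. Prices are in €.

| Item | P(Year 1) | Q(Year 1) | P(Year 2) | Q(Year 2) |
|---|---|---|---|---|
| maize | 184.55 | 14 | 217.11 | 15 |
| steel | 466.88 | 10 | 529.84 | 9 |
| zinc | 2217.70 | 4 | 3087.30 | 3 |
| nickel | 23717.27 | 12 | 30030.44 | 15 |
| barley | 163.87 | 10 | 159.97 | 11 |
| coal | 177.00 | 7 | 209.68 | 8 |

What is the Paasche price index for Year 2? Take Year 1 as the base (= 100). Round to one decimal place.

126.5

Paasche price index uses current-period quantities as weights.
ΣP(Year 2)·Q(Year 2) = 217.11×15 + 529.84×9 + 3087.30×3 + 30030.44×15 + 159.97×11 + 209.68×8 = 3256.65 + 4768.56 + 9261.9 + 450456.6 + 1759.67 + 1677.44 = 471180.82
ΣP(Year 1)·Q(Year 2) = 184.55×15 + 466.88×9 + 2217.70×3 + 23717.27×15 + 163.87×11 + 177.00×8 = 2768.25 + 4201.92 + 6653.1 + 355759.05 + 1802.57 + 1416 = 372600.89
Index = 471180.82 / 372600.89 × 100 = 126.4572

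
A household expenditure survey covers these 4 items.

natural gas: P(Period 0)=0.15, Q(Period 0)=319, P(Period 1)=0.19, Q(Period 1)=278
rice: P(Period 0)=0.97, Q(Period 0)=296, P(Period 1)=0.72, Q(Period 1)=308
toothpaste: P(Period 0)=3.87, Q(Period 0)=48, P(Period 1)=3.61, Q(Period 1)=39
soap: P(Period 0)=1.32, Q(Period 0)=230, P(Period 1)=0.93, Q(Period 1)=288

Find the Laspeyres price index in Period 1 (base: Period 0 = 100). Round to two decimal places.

80.18

Laspeyres price index uses base-period quantities as weights.
ΣP(Period 1)·Q(Period 0) = 0.19×319 + 0.72×296 + 3.61×48 + 0.93×230 = 60.61 + 213.12 + 173.28 + 213.9 = 660.91
ΣP(Period 0)·Q(Period 0) = 0.15×319 + 0.97×296 + 3.87×48 + 1.32×230 = 47.85 + 287.12 + 185.76 + 303.6 = 824.33
Index = 660.91 / 824.33 × 100 = 80.1754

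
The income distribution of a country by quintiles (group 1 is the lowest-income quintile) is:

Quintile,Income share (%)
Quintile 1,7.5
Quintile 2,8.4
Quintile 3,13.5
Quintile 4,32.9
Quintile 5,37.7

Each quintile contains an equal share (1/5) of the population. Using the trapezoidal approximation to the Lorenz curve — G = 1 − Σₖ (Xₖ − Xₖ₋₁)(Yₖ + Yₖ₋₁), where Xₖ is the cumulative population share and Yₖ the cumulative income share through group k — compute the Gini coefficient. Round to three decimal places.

0.340

Cumulative income shares Yₖ: 0.0750, 0.1590, 0.2940, 0.6230, 1.0000
Σ (Xₖ−Xₖ₋₁)(Yₖ+Yₖ₋₁) = (1/5)(0.0750+0.0000) + (1/5)(0.1590+0.0750) + (1/5)(0.2940+0.1590) + (1/5)(0.6230+0.2940) + (1/5)(1.0000+0.6230)
  = 0.0150 + 0.0468 + 0.0906 + 0.1834 + 0.3246 = 0.6604
G = 1 − 0.6604 = 0.3396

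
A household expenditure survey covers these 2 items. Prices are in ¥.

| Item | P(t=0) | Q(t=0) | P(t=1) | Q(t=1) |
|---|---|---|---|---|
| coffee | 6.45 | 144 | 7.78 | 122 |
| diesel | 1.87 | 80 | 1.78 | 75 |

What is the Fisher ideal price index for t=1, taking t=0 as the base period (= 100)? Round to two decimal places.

116.93

Laspeyres component (base-period weights):
ΣP(t=1)Q(t=0) = 7.78×144 + 1.78×80 = 1120.32 + 142.4 = 1262.72
ΣP(t=0)Q(t=0) = 6.45×144 + 1.87×80 = 928.8 + 149.6 = 1078.4
L = 1262.72 / 1078.4 × 100 = 117.0920
Paasche component (current-period weights):
ΣP(t=1)Q(t=1) = 7.78×122 + 1.78×75 = 949.16 + 133.5 = 1082.66
ΣP(t=0)Q(t=1) = 6.45×122 + 1.87×75 = 786.9 + 140.25 = 927.15
P = 1082.66 / 927.15 × 100 = 116.7729
Fisher = √(L × P) = √(117.0920 × 116.7729) = 116.9323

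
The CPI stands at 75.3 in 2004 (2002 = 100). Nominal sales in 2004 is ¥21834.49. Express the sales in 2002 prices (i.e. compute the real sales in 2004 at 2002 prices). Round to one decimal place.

Real = Nominal ÷ (Index/100) = 21834.49 ÷ (75.3/100)
     = 21834.49 ÷ 0.753 = 28996.6667

28996.7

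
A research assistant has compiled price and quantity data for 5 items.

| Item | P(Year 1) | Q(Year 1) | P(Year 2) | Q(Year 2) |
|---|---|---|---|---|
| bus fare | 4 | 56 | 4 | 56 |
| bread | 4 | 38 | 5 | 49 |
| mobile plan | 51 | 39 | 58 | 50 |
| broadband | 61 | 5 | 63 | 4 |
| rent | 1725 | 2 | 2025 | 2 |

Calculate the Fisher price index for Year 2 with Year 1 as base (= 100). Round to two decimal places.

Laspeyres component (base-period weights):
ΣP(Year 2)Q(Year 1) = 4×56 + 5×38 + 58×39 + 63×5 + 2025×2 = 224 + 190 + 2262 + 315 + 4050 = 7041
ΣP(Year 1)Q(Year 1) = 4×56 + 4×38 + 51×39 + 61×5 + 1725×2 = 224 + 152 + 1989 + 305 + 3450 = 6120
L = 7041 / 6120 × 100 = 115.0490
Paasche component (current-period weights):
ΣP(Year 2)Q(Year 2) = 4×56 + 5×49 + 58×50 + 63×4 + 2025×2 = 224 + 245 + 2900 + 252 + 4050 = 7671
ΣP(Year 1)Q(Year 2) = 4×56 + 4×49 + 51×50 + 61×4 + 1725×2 = 224 + 196 + 2550 + 244 + 3450 = 6664
P = 7671 / 6664 × 100 = 115.1110
Fisher = √(L × P) = √(115.0490 × 115.1110) = 115.0800

115.08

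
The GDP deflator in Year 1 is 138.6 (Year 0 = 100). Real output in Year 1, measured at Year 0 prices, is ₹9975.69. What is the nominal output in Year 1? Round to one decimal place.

Nominal = Real × (Index/100) = 9975.69 × (138.6/100)
        = 9975.69 × 1.386 = 13826.3063

13826.3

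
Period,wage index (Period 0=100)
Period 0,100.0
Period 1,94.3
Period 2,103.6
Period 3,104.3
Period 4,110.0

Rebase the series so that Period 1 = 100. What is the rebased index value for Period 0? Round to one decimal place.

Rebased(Period 0) = 100.0 / 94.3 × 100 = 106.0445

106.0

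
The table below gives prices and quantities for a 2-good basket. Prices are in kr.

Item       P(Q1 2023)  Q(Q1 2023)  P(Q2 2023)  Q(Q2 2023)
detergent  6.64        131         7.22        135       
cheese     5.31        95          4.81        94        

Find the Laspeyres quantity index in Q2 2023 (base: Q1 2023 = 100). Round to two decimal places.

Laspeyres quantity index uses base-period prices as weights.
ΣP(Q1 2023)·Q(Q2 2023) = 6.64×135 + 5.31×94 = 896.4 + 499.14 = 1395.54
ΣP(Q1 2023)·Q(Q1 2023) = 6.64×131 + 5.31×95 = 869.84 + 504.45 = 1374.29
Index = 1395.54 / 1374.29 × 100 = 101.5463

101.55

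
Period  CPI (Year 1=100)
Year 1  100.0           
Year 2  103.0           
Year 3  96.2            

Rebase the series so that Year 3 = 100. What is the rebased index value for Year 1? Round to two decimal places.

Rebased(Year 1) = 100.0 / 96.2 × 100 = 103.9501

103.95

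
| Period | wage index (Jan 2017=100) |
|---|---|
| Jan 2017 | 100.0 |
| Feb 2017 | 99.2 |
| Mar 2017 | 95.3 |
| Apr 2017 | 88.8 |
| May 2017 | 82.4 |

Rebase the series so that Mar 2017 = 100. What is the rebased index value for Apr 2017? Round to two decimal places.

Rebased(Apr 2017) = 88.8 / 95.3 × 100 = 93.1794

93.18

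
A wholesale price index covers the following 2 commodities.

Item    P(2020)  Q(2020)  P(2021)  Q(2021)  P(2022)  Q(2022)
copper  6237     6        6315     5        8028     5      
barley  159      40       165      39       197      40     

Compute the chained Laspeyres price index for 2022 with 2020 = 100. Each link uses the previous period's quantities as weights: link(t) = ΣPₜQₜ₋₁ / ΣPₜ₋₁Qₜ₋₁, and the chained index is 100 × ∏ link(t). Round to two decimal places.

127.85

Link 2020→2021:
ΣP(2021)Q(2020) = 6315×6 + 165×40 = 37890 + 6600 = 44490
ΣP(2020)Q(2020) = 6237×6 + 159×40 = 37422 + 6360 = 43782
link = 44490/43782 = 1.016171
Link 2021→2022:
ΣP(2022)Q(2021) = 8028×5 + 197×39 = 40140 + 7683 = 47823
ΣP(2021)Q(2021) = 6315×5 + 165×39 = 31575 + 6435 = 38010
link = 47823/38010 = 1.258169
Chained index = 100 × 1.016171 × 1.258169 = 127.8515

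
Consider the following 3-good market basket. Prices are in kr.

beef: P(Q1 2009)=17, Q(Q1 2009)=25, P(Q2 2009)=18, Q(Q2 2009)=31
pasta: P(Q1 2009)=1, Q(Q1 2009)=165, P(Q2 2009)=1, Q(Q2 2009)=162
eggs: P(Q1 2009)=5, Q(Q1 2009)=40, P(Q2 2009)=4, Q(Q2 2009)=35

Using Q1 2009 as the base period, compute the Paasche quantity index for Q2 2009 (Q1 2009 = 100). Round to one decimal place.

111.0

Paasche quantity index uses current-period prices as weights.
ΣP(Q2 2009)·Q(Q2 2009) = 18×31 + 1×162 + 4×35 = 558 + 162 + 140 = 860
ΣP(Q2 2009)·Q(Q1 2009) = 18×25 + 1×165 + 4×40 = 450 + 165 + 160 = 775
Index = 860 / 775 × 100 = 110.9677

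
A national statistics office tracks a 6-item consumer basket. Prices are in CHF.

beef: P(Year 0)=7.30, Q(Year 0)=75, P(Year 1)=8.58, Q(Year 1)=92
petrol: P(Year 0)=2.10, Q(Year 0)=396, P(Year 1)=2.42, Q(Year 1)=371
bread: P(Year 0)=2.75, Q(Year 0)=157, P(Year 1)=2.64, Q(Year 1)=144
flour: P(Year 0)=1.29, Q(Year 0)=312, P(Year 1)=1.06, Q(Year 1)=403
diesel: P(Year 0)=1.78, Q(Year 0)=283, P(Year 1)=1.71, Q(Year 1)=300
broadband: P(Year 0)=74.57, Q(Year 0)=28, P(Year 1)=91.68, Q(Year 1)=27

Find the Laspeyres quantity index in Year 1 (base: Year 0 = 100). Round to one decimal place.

Laspeyres quantity index uses base-period prices as weights.
ΣP(Year 0)·Q(Year 1) = 7.30×92 + 2.10×371 + 2.75×144 + 1.29×403 + 1.78×300 + 74.57×27 = 671.6 + 779.1 + 396 + 519.87 + 534 + 2013.39 = 4913.96
ΣP(Year 0)·Q(Year 0) = 7.30×75 + 2.10×396 + 2.75×157 + 1.29×312 + 1.78×283 + 74.57×28 = 547.5 + 831.6 + 431.75 + 402.48 + 503.74 + 2087.96 = 4805.03
Index = 4913.96 / 4805.03 × 100 = 102.2670

102.3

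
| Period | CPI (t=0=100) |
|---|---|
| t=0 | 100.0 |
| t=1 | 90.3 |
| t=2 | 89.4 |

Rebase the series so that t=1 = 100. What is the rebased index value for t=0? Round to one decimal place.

110.7

Rebased(t=0) = 100.0 / 90.3 × 100 = 110.7420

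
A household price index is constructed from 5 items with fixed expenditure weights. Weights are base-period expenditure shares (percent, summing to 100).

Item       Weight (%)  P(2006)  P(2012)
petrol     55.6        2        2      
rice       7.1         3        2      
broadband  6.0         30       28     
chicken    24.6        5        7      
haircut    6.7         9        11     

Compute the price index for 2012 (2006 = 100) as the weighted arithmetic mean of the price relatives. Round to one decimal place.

108.6

petrol: 55.6 × (2/2) = 55.6 × 1.000000 = 55.6000
rice: 7.1 × (2/3) = 7.1 × 0.666667 = 4.7333
broadband: 6.0 × (28/30) = 6.0 × 0.933333 = 5.6000
chicken: 24.6 × (7/5) = 24.6 × 1.400000 = 34.4400
haircut: 6.7 × (11/9) = 6.7 × 1.222222 = 8.1889
Index = Σ wᵢ·(p₁ᵢ/p₀ᵢ) = 55.6000 + 4.7333 + 5.6000 + 34.4400 + 8.1889 = 108.5622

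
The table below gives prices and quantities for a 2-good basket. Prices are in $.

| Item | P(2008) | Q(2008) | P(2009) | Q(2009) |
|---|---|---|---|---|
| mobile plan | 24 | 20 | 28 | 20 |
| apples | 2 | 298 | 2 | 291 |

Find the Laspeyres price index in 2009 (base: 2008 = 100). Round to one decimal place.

107.4

Laspeyres price index uses base-period quantities as weights.
ΣP(2009)·Q(2008) = 28×20 + 2×298 = 560 + 596 = 1156
ΣP(2008)·Q(2008) = 24×20 + 2×298 = 480 + 596 = 1076
Index = 1156 / 1076 × 100 = 107.4349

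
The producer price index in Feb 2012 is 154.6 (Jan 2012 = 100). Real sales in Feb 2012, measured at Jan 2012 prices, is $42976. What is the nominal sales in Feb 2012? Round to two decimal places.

Nominal = Real × (Index/100) = 42976 × (154.6/100)
        = 42976 × 1.546 = 66440.8960

66440.90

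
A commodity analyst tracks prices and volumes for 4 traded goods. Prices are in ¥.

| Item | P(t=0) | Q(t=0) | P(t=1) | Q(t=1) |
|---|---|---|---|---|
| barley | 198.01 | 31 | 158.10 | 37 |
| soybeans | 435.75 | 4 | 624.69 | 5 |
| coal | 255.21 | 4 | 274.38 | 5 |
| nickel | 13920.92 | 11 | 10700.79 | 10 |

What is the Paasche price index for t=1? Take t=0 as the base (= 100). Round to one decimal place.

78.2

Paasche price index uses current-period quantities as weights.
ΣP(t=1)·Q(t=1) = 158.10×37 + 624.69×5 + 274.38×5 + 10700.79×10 = 5849.7 + 3123.45 + 1371.9 + 107007.9 = 117352.95
ΣP(t=0)·Q(t=1) = 198.01×37 + 435.75×5 + 255.21×5 + 13920.92×10 = 7326.37 + 2178.75 + 1276.05 + 139209.2 = 149990.37
Index = 117352.95 / 149990.37 × 100 = 78.2403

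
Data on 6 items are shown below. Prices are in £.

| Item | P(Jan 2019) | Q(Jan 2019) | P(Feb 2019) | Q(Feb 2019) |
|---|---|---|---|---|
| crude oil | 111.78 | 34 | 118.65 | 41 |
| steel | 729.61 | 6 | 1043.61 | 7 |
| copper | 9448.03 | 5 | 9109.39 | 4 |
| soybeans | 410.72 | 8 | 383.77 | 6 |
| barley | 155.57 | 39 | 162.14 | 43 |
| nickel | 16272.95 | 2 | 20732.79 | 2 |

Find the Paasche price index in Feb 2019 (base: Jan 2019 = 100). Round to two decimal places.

111.40

Paasche price index uses current-period quantities as weights.
ΣP(Feb 2019)·Q(Feb 2019) = 118.65×41 + 1043.61×7 + 9109.39×4 + 383.77×6 + 162.14×43 + 20732.79×2 = 4864.65 + 7305.27 + 36437.56 + 2302.62 + 6972.02 + 41465.58 = 99347.7
ΣP(Jan 2019)·Q(Feb 2019) = 111.78×41 + 729.61×7 + 9448.03×4 + 410.72×6 + 155.57×43 + 16272.95×2 = 4582.98 + 5107.27 + 37792.12 + 2464.32 + 6689.51 + 32545.9 = 89182.1
Index = 99347.7 / 89182.1 × 100 = 111.3987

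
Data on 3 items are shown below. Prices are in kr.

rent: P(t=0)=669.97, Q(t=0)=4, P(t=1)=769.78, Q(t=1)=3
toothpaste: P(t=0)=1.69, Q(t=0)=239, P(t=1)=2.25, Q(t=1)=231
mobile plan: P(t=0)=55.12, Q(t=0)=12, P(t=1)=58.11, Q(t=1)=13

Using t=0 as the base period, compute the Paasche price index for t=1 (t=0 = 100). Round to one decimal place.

115.0

Paasche price index uses current-period quantities as weights.
ΣP(t=1)·Q(t=1) = 769.78×3 + 2.25×231 + 58.11×13 = 2309.34 + 519.75 + 755.43 = 3584.52
ΣP(t=0)·Q(t=1) = 669.97×3 + 1.69×231 + 55.12×13 = 2009.91 + 390.39 + 716.56 = 3116.86
Index = 3584.52 / 3116.86 × 100 = 115.0042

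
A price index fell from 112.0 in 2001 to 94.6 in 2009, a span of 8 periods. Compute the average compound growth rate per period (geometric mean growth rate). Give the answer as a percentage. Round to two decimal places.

-2.09%

Growth factor = (94.6/112.0)^(1/8) = (0.844643)^(1/8) = 0.979116
Growth rate = 0.979116 − 1 = -0.020884 = -2.0884%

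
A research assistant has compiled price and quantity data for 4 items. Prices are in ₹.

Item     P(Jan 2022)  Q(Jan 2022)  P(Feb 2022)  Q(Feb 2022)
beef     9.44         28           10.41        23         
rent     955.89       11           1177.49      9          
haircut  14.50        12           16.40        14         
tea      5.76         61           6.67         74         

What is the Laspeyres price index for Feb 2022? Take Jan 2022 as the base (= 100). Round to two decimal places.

Laspeyres price index uses base-period quantities as weights.
ΣP(Feb 2022)·Q(Jan 2022) = 10.41×28 + 1177.49×11 + 16.40×12 + 6.67×61 = 291.48 + 12952.39 + 196.8 + 406.87 = 13847.54
ΣP(Jan 2022)·Q(Jan 2022) = 9.44×28 + 955.89×11 + 14.50×12 + 5.76×61 = 264.32 + 10514.79 + 174 + 351.36 = 11304.47
Index = 13847.54 / 11304.47 × 100 = 122.4961

122.50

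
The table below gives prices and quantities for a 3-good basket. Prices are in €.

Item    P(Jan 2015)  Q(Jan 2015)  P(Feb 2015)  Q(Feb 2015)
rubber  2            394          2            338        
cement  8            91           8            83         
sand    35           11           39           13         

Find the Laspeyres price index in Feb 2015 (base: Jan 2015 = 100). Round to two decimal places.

102.31

Laspeyres price index uses base-period quantities as weights.
ΣP(Feb 2015)·Q(Jan 2015) = 2×394 + 8×91 + 39×11 = 788 + 728 + 429 = 1945
ΣP(Jan 2015)·Q(Jan 2015) = 2×394 + 8×91 + 35×11 = 788 + 728 + 385 = 1901
Index = 1945 / 1901 × 100 = 102.3146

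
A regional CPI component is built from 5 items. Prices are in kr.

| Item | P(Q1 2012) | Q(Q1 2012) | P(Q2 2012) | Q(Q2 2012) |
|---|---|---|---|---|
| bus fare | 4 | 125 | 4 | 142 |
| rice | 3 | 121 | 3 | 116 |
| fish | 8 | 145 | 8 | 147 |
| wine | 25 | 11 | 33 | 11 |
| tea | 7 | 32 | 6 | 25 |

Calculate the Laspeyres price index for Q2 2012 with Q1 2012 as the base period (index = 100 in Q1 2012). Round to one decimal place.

Laspeyres price index uses base-period quantities as weights.
ΣP(Q2 2012)·Q(Q1 2012) = 4×125 + 3×121 + 8×145 + 33×11 + 6×32 = 500 + 363 + 1160 + 363 + 192 = 2578
ΣP(Q1 2012)·Q(Q1 2012) = 4×125 + 3×121 + 8×145 + 25×11 + 7×32 = 500 + 363 + 1160 + 275 + 224 = 2522
Index = 2578 / 2522 × 100 = 102.2205

102.2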